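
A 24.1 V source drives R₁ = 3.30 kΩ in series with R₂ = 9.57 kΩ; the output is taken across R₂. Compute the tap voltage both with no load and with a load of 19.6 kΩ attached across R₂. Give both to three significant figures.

Open-circuit: V = 24.1 × 9.57/(3.30 + 9.57) = 17.9 V.
With the load, R₂ becomes R₂‖R_L = 6.430 kΩ, so V = 24.1 × 6.430/9.730 = 15.9 V.

Unloaded: 17.9 V; loaded: 15.9 V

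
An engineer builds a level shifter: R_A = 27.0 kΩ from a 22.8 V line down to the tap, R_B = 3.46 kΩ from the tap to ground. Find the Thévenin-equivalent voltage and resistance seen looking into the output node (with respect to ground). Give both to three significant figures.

V_th = 2.59 V, R_th = 3.07 kΩ

V_th is the open-circuit tap voltage: 22.8 × 3.46/(27.0 + 3.46) = 2.59 V.
With the supply zeroed, R_A and R_B appear in parallel from the tap: R_th = R_A‖R_B = (27.0 × 3.46)/30.46 = 3.07 kΩ.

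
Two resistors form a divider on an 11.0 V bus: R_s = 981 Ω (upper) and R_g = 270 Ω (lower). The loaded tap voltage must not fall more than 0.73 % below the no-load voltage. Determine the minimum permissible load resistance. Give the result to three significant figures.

R_L(min) ≈ 28.8 kΩ

Output resistance R_th = R_s‖R_g = (981 × 270)/1251 = 211.7 Ω.
The fractional drop is R_th/(R_th + R_L); requiring this ≤ 0.00730 gives R_L ≥ R_th(1/0.00730 − 1) = 211.7 × 136.0 = 28.8 kΩ.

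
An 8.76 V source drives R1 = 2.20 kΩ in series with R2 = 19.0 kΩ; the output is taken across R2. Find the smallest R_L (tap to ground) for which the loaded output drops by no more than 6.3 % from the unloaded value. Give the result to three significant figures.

R_L(min) ≈ 29.3 kΩ

Output resistance R_th = R1‖R2 = (2.20 × 19.0)/21.20 = 1.972 kΩ.
The fractional drop is R_th/(R_th + R_L); requiring this ≤ 0.0630 gives R_L ≥ R_th(1/0.0630 − 1) = 1.972 × 14.87 = 29.3 kΩ.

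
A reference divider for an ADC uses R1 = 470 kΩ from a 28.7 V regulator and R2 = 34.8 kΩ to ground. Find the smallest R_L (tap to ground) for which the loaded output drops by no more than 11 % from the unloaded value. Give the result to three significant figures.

R_L(min) ≈ 262 kΩ

Output resistance R_th = R1‖R2 = (470 × 34.8)/504.8 = 32.40 kΩ.
The fractional drop is R_th/(R_th + R_L); requiring this ≤ 0.110 gives R_L ≥ R_th(1/0.110 − 1) = 32.40 × 8.091 = 262 kΩ.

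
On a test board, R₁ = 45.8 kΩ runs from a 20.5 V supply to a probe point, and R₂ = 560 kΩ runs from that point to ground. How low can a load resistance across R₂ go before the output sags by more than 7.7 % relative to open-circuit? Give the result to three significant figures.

R_L(min) ≈ 507 kΩ

Output resistance R_th = R₁‖R₂ = (45.8 × 560)/605.8 = 42.34 kΩ.
The fractional drop is R_th/(R_th + R_L); requiring this ≤ 0.0770 gives R_L ≥ R_th(1/0.0770 − 1) = 42.34 × 11.99 = 507 kΩ.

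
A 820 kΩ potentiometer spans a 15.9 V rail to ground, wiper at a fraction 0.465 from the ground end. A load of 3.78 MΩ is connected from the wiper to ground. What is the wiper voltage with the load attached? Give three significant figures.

The wiper splits the pot into (1−α)R = 438.7 kΩ above and αR = 381.3 kΩ below.
Lower section ‖ load = 346.4 kΩ.
V_wiper = 15.9 × 346.4/(438.7 + 346.4) = 7.01 V.

V ≈ 7.01 V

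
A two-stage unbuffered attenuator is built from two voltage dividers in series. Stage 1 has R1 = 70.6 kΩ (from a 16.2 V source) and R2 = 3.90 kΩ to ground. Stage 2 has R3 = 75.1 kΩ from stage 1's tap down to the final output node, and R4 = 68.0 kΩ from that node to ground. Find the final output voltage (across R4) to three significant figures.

V_out ≈ 0.393 V

Stage 2 presents R3+R4 = 143.1 kΩ as a load on stage 1's tap.
Stage 1's lower leg becomes R2‖(R3+R4) = 3.797 kΩ, so V_mid = 16.2 × 3.797/74.40 = 0.8267 V.
Stage 2 is itself unloaded: V_out = V_mid × R4/(R3+R4) = 0.8267 × 68.0/143.1 = 0.393 V.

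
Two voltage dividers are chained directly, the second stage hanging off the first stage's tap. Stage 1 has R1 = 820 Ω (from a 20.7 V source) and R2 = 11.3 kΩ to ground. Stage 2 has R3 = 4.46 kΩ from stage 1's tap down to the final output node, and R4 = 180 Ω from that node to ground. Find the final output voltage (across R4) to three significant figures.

V_out ≈ 0.643 V

Stage 2 presents R3+R4 = 4640 Ω as a load on stage 1's tap.
Stage 1's lower leg becomes R2‖(R3+R4) = 3289 Ω, so V_mid = 20.7 × 3289/4109 = 16.57 V.
Stage 2 is itself unloaded: V_out = V_mid × R4/(R3+R4) = 16.57 × 180/4640 = 0.643 V.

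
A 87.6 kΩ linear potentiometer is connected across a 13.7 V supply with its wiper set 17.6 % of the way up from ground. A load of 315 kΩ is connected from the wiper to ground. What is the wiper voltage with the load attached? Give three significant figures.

V ≈ 2.32 V

The wiper splits the pot into (1−α)R = 72.18 kΩ above and αR = 15.42 kΩ below.
Lower section ‖ load = 14.70 kΩ.
V_wiper = 13.7 × 14.70/(72.18 + 14.70) = 2.32 V.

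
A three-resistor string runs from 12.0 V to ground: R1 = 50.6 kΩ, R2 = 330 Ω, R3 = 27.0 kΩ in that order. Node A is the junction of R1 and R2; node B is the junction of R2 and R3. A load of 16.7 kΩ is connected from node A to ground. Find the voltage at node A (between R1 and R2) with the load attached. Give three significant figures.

V ≈ 2.04 V

Below node A the series string R2+R3 = 27330 Ω sits in parallel with the 16700 Ω load: 10370 Ω.
V_A = 12.0 × 10370/(50600 + 10370) = 2.04 V.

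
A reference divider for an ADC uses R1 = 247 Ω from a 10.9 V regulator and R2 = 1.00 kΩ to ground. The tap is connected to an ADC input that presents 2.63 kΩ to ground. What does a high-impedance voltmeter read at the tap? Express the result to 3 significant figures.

The load sits in parallel with R2: R2‖R_L = (1000 × 2630) / (1000 + 2630) = 724.5 Ω.
V_out = 10.9 × 724.5 / (247 + 724.5) = 10.9 × 724.5/971.5 = 8.13 V.
(Unloaded it would have been 8.74 V.)

V_out ≈ 8.13 V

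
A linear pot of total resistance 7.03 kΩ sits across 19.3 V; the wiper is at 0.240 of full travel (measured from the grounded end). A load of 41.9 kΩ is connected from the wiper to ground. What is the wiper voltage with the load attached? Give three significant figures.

V ≈ 4.49 V

The wiper splits the pot into (1−α)R = 5.343 kΩ above and αR = 1.687 kΩ below.
Lower section ‖ load = 1.622 kΩ.
V_wiper = 19.3 × 1.622/(5.343 + 1.622) = 4.49 V.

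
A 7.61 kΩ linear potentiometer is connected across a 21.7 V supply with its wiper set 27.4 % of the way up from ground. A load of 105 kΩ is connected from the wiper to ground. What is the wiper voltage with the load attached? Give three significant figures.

V ≈ 5.86 V

The wiper splits the pot into (1−α)R = 5.525 kΩ above and αR = 2.085 kΩ below.
Lower section ‖ load = 2.045 kΩ.
V_wiper = 21.7 × 2.045/(5.525 + 2.045) = 5.86 V.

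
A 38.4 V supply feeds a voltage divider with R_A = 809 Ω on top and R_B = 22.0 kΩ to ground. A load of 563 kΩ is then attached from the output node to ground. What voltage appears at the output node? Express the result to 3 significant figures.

V_out ≈ 37.0 V

The load sits in parallel with R_B: R_B‖R_L = (22000 × 563000) / (22000 + 563000) = 21170 Ω.
V_out = 38.4 × 21170 / (809 + 21170) = 38.4 × 21170/21980 = 37.0 V.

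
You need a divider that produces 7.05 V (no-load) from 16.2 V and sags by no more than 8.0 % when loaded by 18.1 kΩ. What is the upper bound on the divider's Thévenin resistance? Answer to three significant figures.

Loading drop = R_th/(R_th + R_L) ≤ 0.0800, so R_th ≤ R_L · ε/(1−ε) = 18.1 kΩ × 0.0800/0.9200 = 1.57 kΩ.

R_th ≤ 1.57 kΩ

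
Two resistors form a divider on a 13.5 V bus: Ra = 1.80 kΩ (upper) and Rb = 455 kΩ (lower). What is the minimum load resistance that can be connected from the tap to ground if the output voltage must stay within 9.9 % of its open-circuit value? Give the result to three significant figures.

R_L(min) ≈ 16.3 kΩ

Output resistance R_th = Ra‖Rb = (1.80 × 455)/456.8 = 1.793 kΩ.
The fractional drop is R_th/(R_th + R_L); requiring this ≤ 0.0990 gives R_L ≥ R_th(1/0.0990 − 1) = 1.793 × 9.101 = 16.3 kΩ.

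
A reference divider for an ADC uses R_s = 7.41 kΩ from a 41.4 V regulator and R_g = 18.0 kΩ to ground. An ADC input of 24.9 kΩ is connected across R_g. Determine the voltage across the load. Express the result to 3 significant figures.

V_out ≈ 24.2 V

The load sits in parallel with R_g: R_g‖R_L = (18.0 × 24.9) / (18.0 + 24.9) = 10.45 kΩ.
V_out = 41.4 × 10.45 / (7.41 + 10.45) = 41.4 × 10.45/17.86 = 24.2 V.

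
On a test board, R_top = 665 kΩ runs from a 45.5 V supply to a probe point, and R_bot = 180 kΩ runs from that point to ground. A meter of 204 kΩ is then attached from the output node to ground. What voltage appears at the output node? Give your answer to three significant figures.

The load sits in parallel with R_bot: R_bot‖R_L = (180 × 204) / (180 + 204) = 95.62 kΩ.
V_out = 45.5 × 95.62 / (665 + 95.62) = 45.5 × 95.62/760.6 = 5.72 V.

V_out ≈ 5.72 V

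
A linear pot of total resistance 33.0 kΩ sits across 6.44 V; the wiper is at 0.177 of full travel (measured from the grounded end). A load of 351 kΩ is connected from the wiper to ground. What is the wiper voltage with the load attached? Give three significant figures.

V ≈ 1.12 V

The wiper splits the pot into (1−α)R = 27.16 kΩ above and αR = 5.841 kΩ below.
Lower section ‖ load = 5.745 kΩ.
V_wiper = 6.44 × 5.745/(27.16 + 5.745) = 1.12 V.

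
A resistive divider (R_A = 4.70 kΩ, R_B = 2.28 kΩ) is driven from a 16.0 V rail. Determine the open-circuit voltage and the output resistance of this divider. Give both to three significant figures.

V_th = 5.23 V, R_th = 1.54 kΩ

V_th is the open-circuit tap voltage: 16.0 × 2.28/(4.70 + 2.28) = 5.23 V.
With the supply zeroed, R_A and R_B appear in parallel from the tap: R_th = R_A‖R_B = (4.70 × 2.28)/6.980 = 1.54 kΩ.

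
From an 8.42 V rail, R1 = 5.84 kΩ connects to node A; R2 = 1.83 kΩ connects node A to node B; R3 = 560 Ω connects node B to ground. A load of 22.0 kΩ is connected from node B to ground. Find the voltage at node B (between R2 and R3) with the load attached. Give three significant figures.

V ≈ 0.560 V

At node B, R3 is in parallel with the load: R3‖R_L = 546.1 Ω.
Below node A the resistance is R2 + (R3‖R_L) = 2376 Ω, so V_A = 8.42 × 2376/8216 = 2.435 V.
Then V_B = V_A × (R3‖R_L)/(R2 + R3‖R_L) = 2.435 × 546.1/2376 = 0.560 V.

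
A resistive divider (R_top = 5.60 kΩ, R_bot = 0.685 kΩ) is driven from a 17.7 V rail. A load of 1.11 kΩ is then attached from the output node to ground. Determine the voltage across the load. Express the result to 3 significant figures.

V_out ≈ 1.24 V

The load sits in parallel with R_bot: R_bot‖R_L = (685 × 1110) / (685 + 1110) = 423.6 Ω.
V_out = 17.7 × 423.6 / (5600 + 423.6) = 17.7 × 423.6/6024 = 1.24 V.
(Unloaded it would have been 1.93 V.)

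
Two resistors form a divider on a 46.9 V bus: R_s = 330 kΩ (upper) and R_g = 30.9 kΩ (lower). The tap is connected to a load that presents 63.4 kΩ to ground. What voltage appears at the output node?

The load sits in parallel with R_g: R_g‖R_L = (30.9 × 63.4) / (30.9 + 63.4) = 20.77 kΩ.
V_out = 46.9 × 20.77 / (330 + 20.77) = 46.9 × 20.77/350.8 = 2.78 V.

V_out ≈ 2.78 V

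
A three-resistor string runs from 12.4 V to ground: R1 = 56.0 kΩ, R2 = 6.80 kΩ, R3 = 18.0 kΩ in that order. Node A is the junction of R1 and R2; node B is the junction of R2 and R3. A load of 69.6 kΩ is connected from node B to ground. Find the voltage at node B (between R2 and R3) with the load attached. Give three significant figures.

At node B, R3 is in parallel with the load: R3‖R_L = 14.30 kΩ.
Below node A the resistance is R2 + (R3‖R_L) = 21.10 kΩ, so V_A = 12.4 × 21.10/77.10 = 3.394 V.
Then V_B = V_A × (R3‖R_L)/(R2 + R3‖R_L) = 3.394 × 14.30/21.10 = 2.30 V.

V ≈ 2.30 V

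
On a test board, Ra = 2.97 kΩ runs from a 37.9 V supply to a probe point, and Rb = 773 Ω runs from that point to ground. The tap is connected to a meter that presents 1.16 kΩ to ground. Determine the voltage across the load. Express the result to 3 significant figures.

The load sits in parallel with Rb: Rb‖R_L = (773 × 1160) / (773 + 1160) = 463.9 Ω.
V_out = 37.9 × 463.9 / (2970 + 463.9) = 37.9 × 463.9/3434 = 5.12 V.

V_out ≈ 5.12 V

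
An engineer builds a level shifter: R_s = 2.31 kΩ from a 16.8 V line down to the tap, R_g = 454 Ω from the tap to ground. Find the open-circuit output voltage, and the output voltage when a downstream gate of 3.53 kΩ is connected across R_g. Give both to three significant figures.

Open-circuit: V = 16.8 × 454/(2310 + 454) = 2.76 V.
With the load, R_g becomes R_g‖R_L = 402.3 Ω, so V = 16.8 × 402.3/2712 = 2.49 V.

Unloaded: 2.76 V; loaded: 2.49 V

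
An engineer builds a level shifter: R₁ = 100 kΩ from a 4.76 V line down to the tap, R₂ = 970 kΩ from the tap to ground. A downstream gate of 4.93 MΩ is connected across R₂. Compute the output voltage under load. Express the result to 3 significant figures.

The load sits in parallel with R₂: R₂‖R_L = (970 × 4930) / (970 + 4930) = 810.5 kΩ.
V_out = 4.76 × 810.5 / (100 + 810.5) = 4.76 × 810.5/910.5 = 4.24 V.

V_out ≈ 4.24 V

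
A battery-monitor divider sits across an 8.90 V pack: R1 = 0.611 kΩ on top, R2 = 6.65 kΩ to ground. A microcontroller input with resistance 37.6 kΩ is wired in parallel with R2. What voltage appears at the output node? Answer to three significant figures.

V_out ≈ 8.03 V

The load sits in parallel with R2: R2‖R_L = (6650 × 37600) / (6650 + 37600) = 5651 Ω.
V_out = 8.90 × 5651 / (611 + 5651) = 8.90 × 5651/6262 = 8.03 V.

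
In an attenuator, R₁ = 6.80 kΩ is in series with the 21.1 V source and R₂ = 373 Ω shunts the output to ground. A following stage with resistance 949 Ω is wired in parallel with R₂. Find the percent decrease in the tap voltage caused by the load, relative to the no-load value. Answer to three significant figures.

The divider's output (Thévenin) resistance is R₁‖R₂ = 353.6 Ω.
Fractional drop under load = R_th/(R_th + R_L) = 353.6 / (353.6 + 949) = 0.2715.
So the output falls by 27.1 %.

27.1 %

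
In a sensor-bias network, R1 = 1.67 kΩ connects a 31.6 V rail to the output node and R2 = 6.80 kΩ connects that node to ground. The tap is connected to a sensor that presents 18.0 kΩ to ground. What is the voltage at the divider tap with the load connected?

V_out ≈ 23.6 V

The load sits in parallel with R2: R2‖R_L = (6.80 × 18.0) / (6.80 + 18.0) = 4.935 kΩ.
V_out = 31.6 × 4.935 / (1.67 + 4.935) = 31.6 × 4.935/6.605 = 23.6 V.
(Unloaded it would have been 25.4 V.)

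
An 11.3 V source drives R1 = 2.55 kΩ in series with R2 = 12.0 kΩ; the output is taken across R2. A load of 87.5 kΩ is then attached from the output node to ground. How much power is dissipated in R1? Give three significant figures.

Total resistance from the source is R1 + (R2‖R_L) = 13.10 kΩ, so I = 11.3/13.10 kΩ = 0.8624 mA.
P = I²·R1 = (0.8624 mA)² × 2.55 kΩ = 1.90 mW.

P ≈ 1.90 mW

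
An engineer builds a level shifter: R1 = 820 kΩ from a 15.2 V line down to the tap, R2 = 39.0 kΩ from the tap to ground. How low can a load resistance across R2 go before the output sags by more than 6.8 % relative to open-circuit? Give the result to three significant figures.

R_L(min) ≈ 510 kΩ

Output resistance R_th = R1‖R2 = (820 × 39.0)/859.0 = 37.23 kΩ.
The fractional drop is R_th/(R_th + R_L); requiring this ≤ 0.0680 gives R_L ≥ R_th(1/0.0680 − 1) = 37.23 × 13.71 = 510 kΩ.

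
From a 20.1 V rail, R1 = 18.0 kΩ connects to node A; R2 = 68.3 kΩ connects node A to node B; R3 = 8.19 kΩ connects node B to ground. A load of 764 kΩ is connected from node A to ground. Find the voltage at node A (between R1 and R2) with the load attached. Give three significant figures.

V ≈ 16.0 V

Below node A the series string R2+R3 = 76.49 kΩ sits in parallel with the 764 kΩ load: 69.53 kΩ.
V_A = 20.1 × 69.53/(18.0 + 69.53) = 16.0 V.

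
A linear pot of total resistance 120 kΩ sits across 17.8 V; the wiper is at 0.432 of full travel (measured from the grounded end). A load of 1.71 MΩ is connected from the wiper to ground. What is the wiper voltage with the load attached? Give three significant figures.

The wiper splits the pot into (1−α)R = 68.16 kΩ above and αR = 51.84 kΩ below.
Lower section ‖ load = 50.31 kΩ.
V_wiper = 17.8 × 50.31/(68.16 + 50.31) = 7.56 V.

V ≈ 7.56 V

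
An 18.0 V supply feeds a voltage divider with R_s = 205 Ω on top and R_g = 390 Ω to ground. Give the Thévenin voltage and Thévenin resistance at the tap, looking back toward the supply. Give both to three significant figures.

V_th = 11.8 V, R_th = 134 Ω

V_th is the open-circuit tap voltage: 18.0 × 390/(205 + 390) = 11.8 V.
With the supply zeroed, R_s and R_g appear in parallel from the tap: R_th = R_s‖R_g = (205 × 390)/595.0 = 134 Ω.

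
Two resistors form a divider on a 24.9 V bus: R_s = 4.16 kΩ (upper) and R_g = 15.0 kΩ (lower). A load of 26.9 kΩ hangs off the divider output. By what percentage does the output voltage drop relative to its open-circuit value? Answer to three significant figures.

The divider's output (Thévenin) resistance is R_s‖R_g = 3.257 kΩ.
Fractional drop under load = R_th/(R_th + R_L) = 3.257 / (3.257 + 26.9) = 0.1080.
So the output falls by 10.8 %.

10.8 %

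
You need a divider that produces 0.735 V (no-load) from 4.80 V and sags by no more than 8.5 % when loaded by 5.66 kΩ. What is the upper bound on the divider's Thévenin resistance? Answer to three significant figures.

Loading drop = R_th/(R_th + R_L) ≤ 0.0850, so R_th ≤ R_L · ε/(1−ε) = 5.66 kΩ × 0.0850/0.9150 = 526 Ω.
(Any R1, R2 with R2/(R1+R2) = 0.153 and R1‖R2 ≤ 526 Ω will meet the spec.)

R_th ≤ 526 Ω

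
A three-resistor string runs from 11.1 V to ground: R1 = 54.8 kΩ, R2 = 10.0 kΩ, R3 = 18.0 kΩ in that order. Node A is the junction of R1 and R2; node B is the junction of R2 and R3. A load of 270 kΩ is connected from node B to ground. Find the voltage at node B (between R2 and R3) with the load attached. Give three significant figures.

At node B, R3 is in parallel with the load: R3‖R_L = 16.88 kΩ.
Below node A the resistance is R2 + (R3‖R_L) = 26.88 kΩ, so V_A = 11.1 × 26.88/81.67 = 3.652 V.
Then V_B = V_A × (R3‖R_L)/(R2 + R3‖R_L) = 3.652 × 16.88/26.88 = 2.29 V.

V ≈ 2.29 V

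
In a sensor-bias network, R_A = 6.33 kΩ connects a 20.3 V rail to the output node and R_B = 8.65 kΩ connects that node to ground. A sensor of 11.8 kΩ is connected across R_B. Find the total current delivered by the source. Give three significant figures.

I ≈ 1.79 mA

R_B‖R_L = 4.991 kΩ, so the source sees R_A + R_B‖R_L = 11.32 kΩ.
I = 20.3 V / 11.32 kΩ = 1.79 mA.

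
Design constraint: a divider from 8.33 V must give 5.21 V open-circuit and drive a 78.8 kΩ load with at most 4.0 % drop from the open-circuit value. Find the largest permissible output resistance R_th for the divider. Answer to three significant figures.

R_th ≤ 3.28 kΩ

Loading drop = R_th/(R_th + R_L) ≤ 0.0400, so R_th ≤ R_L · ε/(1−ε) = 78.8 kΩ × 0.0400/0.9600 = 3.28 kΩ.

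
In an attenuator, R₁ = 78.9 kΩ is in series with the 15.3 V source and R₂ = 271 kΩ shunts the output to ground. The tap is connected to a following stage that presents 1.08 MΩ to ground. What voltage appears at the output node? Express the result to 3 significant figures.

V_out ≈ 11.2 V

The load sits in parallel with R₂: R₂‖R_L = (271 × 1080) / (271 + 1080) = 216.6 kΩ.
V_out = 15.3 × 216.6 / (78.9 + 216.6) = 15.3 × 216.6/295.5 = 11.2 V.
(Unloaded it would have been 11.8 V.)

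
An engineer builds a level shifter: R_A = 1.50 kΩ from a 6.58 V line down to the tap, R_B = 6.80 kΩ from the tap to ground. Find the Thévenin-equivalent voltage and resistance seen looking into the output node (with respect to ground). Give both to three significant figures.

V_th = 5.39 V, R_th = 1.23 kΩ

V_th is the open-circuit tap voltage: 6.58 × 6.80/(1.50 + 6.80) = 5.39 V.
With the supply zeroed, R_A and R_B appear in parallel from the tap: R_th = R_A‖R_B = (1.50 × 6.80)/8.300 = 1.23 kΩ.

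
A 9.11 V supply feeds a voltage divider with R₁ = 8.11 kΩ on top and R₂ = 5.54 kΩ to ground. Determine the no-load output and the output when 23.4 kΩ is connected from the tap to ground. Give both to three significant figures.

Open-circuit: V = 9.11 × 5.54/(8.11 + 5.54) = 3.70 V.
With the load, R₂ becomes R₂‖R_L = 4.479 kΩ, so V = 9.11 × 4.479/12.59 = 3.24 V.

Unloaded: 3.70 V; loaded: 3.24 V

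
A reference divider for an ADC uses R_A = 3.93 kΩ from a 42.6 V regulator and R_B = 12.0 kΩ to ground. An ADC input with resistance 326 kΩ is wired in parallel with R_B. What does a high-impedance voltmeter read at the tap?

V_out ≈ 31.8 V

The load sits in parallel with R_B: R_B‖R_L = (12.0 × 326) / (12.0 + 326) = 11.57 kΩ.
V_out = 42.6 × 11.57 / (3.93 + 11.57) = 42.6 × 11.57/15.50 = 31.8 V.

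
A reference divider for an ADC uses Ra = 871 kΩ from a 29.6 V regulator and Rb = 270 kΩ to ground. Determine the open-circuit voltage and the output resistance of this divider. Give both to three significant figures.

V_th = 7.00 V, R_th = 206 kΩ

V_th is the open-circuit tap voltage: 29.6 × 270/(871 + 270) = 7.00 V.
With the supply zeroed, Ra and Rb appear in parallel from the tap: R_th = Ra‖Rb = (871 × 270)/1141 = 206 kΩ.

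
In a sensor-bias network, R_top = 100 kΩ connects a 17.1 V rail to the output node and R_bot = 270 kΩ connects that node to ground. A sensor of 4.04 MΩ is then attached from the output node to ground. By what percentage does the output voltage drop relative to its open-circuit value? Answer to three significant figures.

1.77 %

The divider's output (Thévenin) resistance is R_top‖R_bot = 72.97 kΩ.
Fractional drop under load = R_th/(R_th + R_L) = 72.97 / (72.97 + 4040) = 0.01774.
So the output falls by 1.77 %.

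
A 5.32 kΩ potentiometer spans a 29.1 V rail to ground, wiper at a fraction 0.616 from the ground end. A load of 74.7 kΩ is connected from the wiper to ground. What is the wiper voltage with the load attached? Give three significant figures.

V ≈ 17.6 V

The wiper splits the pot into (1−α)R = 2.043 kΩ above and αR = 3.277 kΩ below.
Lower section ‖ load = 3.139 kΩ.
V_wiper = 29.1 × 3.139/(2.043 + 3.139) = 17.6 V.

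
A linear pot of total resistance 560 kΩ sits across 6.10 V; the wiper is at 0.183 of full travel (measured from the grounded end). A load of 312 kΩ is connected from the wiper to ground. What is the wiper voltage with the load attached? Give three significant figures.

The wiper splits the pot into (1−α)R = 457.5 kΩ above and αR = 102.5 kΩ below.
Lower section ‖ load = 77.14 kΩ.
V_wiper = 6.10 × 77.14/(457.5 + 77.14) = 0.880 V.

V ≈ 0.880 V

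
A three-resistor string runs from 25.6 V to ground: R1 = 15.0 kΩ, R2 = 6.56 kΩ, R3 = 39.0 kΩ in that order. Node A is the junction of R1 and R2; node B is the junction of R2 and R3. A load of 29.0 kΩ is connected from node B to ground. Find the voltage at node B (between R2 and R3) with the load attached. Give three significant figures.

At node B, R3 is in parallel with the load: R3‖R_L = 16.63 kΩ.
Below node A the resistance is R2 + (R3‖R_L) = 23.19 kΩ, so V_A = 25.6 × 23.19/38.19 = 15.55 V.
Then V_B = V_A × (R3‖R_L)/(R2 + R3‖R_L) = 15.55 × 16.63/23.19 = 11.1 V.

V ≈ 11.1 V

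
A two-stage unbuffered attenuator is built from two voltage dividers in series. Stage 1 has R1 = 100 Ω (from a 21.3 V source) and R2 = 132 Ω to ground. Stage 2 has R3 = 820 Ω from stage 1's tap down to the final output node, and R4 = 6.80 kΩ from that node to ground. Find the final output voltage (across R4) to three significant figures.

Stage 2 presents R3+R4 = 7620 Ω as a load on stage 1's tap.
Stage 1's lower leg becomes R2‖(R3+R4) = 129.8 Ω, so V_mid = 21.3 × 129.8/229.8 = 12.03 V.
Stage 2 is itself unloaded: V_out = V_mid × R4/(R3+R4) = 12.03 × 6800/7620 = 10.7 V.

V_out ≈ 10.7 V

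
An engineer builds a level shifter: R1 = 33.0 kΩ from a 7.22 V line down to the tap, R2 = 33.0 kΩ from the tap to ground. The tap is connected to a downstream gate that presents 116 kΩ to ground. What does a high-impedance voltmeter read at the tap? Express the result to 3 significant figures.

The load sits in parallel with R2: R2‖R_L = (33.0 × 116) / (33.0 + 116) = 25.69 kΩ.
V_out = 7.22 × 25.69 / (33.0 + 25.69) = 7.22 × 25.69/58.69 = 3.16 V.

V_out ≈ 3.16 V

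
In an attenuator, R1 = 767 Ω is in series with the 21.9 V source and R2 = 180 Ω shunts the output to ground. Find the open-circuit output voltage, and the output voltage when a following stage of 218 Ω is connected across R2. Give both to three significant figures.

Unloaded: 4.16 V; loaded: 2.49 V

Open-circuit: V = 21.9 × 180/(767 + 180) = 4.16 V.
With the load, R2 becomes R2‖R_L = 98.59 Ω, so V = 21.9 × 98.59/865.6 = 2.49 V.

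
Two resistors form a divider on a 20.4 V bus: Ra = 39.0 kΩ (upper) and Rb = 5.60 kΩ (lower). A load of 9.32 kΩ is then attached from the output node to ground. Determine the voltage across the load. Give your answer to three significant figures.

The load sits in parallel with Rb: Rb‖R_L = (5.60 × 9.32) / (5.60 + 9.32) = 3.498 kΩ.
V_out = 20.4 × 3.498 / (39.0 + 3.498) = 20.4 × 3.498/42.50 = 1.68 V.
(Unloaded it would have been 2.56 V.)

V_out ≈ 1.68 V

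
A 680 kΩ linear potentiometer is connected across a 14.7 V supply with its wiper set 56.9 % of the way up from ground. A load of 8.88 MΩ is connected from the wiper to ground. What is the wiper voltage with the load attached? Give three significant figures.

V ≈ 8.21 V

The wiper splits the pot into (1−α)R = 293.1 kΩ above and αR = 386.9 kΩ below.
Lower section ‖ load = 370.8 kΩ.
V_wiper = 14.7 × 370.8/(293.1 + 370.8) = 8.21 V.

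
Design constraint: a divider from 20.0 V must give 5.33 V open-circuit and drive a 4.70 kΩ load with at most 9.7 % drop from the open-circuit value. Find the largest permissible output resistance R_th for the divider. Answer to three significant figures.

Loading drop = R_th/(R_th + R_L) ≤ 0.0970, so R_th ≤ R_L · ε/(1−ε) = 4.70 kΩ × 0.0970/0.9030 = 505 Ω.

R_th ≤ 505 Ω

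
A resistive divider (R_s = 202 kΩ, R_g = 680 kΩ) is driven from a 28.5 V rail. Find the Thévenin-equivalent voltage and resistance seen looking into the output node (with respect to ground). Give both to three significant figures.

V_th is the open-circuit tap voltage: 28.5 × 680/(202 + 680) = 22.0 V.
With the supply zeroed, R_s and R_g appear in parallel from the tap: R_th = R_s‖R_g = (202 × 680)/882.0 = 156 kΩ.

V_th = 22.0 V, R_th = 156 kΩ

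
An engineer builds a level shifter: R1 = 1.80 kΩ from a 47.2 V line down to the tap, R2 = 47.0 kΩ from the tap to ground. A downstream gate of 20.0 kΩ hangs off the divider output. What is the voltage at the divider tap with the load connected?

The load sits in parallel with R2: R2‖R_L = (47.0 × 20.0) / (47.0 + 20.0) = 14.03 kΩ.
V_out = 47.2 × 14.03 / (1.80 + 14.03) = 47.2 × 14.03/15.83 = 41.8 V.
(Unloaded it would have been 45.5 V.)

V_out ≈ 41.8 V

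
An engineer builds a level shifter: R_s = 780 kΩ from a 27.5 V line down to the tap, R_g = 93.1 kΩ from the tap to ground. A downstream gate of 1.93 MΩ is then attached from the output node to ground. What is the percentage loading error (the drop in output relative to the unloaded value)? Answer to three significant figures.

The divider's output (Thévenin) resistance is R_s‖R_g = 83.17 kΩ.
Fractional drop under load = R_th/(R_th + R_L) = 83.17 / (83.17 + 1930) = 0.04131.
So the output falls by 4.13 %.

4.13 %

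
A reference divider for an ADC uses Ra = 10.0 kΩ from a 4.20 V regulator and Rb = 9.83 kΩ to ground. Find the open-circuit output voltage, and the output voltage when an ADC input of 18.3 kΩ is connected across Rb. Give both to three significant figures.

Open-circuit: V = 4.20 × 9.83/(10.0 + 9.83) = 2.08 V.
With the load, Rb becomes Rb‖R_L = 6.395 kΩ, so V = 4.20 × 6.395/16.39 = 1.64 V.

Unloaded: 2.08 V; loaded: 1.64 V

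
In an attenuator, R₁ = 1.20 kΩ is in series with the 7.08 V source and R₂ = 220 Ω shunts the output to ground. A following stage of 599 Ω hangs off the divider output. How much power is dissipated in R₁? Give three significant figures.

P ≈ 32.5 mW

Total resistance from the source is R₁ + (R₂‖R_L) = 1361 Ω, so I = 7.08/1361 Ω = 5.202 mA.
P = I²·R₁ = (5.202 mA)² × 1.20 kΩ = 32.5 mW.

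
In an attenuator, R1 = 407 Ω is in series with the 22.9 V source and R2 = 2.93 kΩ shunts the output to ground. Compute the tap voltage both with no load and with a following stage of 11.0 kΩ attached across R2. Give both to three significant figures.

Unloaded: 20.1 V; loaded: 19.5 V

Open-circuit: V = 22.9 × 2930/(407 + 2930) = 20.1 V.
With the load, R2 becomes R2‖R_L = 2314 Ω, so V = 22.9 × 2314/2721 = 19.5 V.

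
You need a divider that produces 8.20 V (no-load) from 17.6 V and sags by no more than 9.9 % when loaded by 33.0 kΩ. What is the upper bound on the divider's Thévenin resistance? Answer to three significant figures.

R_th ≤ 3.63 kΩ

Loading drop = R_th/(R_th + R_L) ≤ 0.0990, so R_th ≤ R_L · ε/(1−ε) = 33.0 kΩ × 0.0990/0.9010 = 3.63 kΩ.
(Any R1, R2 with R2/(R1+R2) = 0.466 and R1‖R2 ≤ 3.63 kΩ will meet the spec.)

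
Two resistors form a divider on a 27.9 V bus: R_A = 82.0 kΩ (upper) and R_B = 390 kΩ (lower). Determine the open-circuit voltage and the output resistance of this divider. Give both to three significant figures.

V_th = 23.1 V, R_th = 67.8 kΩ

V_th is the open-circuit tap voltage: 27.9 × 390/(82.0 + 390) = 23.1 V.
With the supply zeroed, R_A and R_B appear in parallel from the tap: R_th = R_A‖R_B = (82.0 × 390)/472.0 = 67.8 kΩ.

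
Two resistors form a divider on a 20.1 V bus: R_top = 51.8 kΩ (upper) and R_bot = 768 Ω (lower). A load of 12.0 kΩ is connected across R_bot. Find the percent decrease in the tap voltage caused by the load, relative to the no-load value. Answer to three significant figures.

5.93 %

The divider's output (Thévenin) resistance is R_top‖R_bot = 756.8 Ω.
Fractional drop under load = R_th/(R_th + R_L) = 756.8 / (756.8 + 12000) = 0.05932.
So the output falls by 5.93 %.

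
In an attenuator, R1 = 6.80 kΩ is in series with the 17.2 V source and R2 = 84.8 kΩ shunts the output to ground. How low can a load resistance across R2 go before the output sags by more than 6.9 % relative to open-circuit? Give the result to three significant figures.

Output resistance R_th = R1‖R2 = (6.80 × 84.8)/91.60 = 6.295 kΩ.
The fractional drop is R_th/(R_th + R_L); requiring this ≤ 0.0690 gives R_L ≥ R_th(1/0.0690 − 1) = 6.295 × 13.49 = 84.9 kΩ.

R_L(min) ≈ 84.9 kΩ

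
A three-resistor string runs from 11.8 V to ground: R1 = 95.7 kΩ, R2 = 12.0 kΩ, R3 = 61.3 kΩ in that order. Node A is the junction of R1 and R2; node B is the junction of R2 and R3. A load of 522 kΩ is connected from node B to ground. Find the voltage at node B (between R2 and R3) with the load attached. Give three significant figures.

At node B, R3 is in parallel with the load: R3‖R_L = 54.86 kΩ.
Below node A the resistance is R2 + (R3‖R_L) = 66.86 kΩ, so V_A = 11.8 × 66.86/162.6 = 4.853 V.
Then V_B = V_A × (R3‖R_L)/(R2 + R3‖R_L) = 4.853 × 54.86/66.86 = 3.98 V.

V ≈ 3.98 V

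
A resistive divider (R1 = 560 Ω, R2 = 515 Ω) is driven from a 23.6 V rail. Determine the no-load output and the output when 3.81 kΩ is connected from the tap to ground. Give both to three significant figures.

Unloaded: 11.3 V; loaded: 10.6 V

Open-circuit: V = 23.6 × 515/(560 + 515) = 11.3 V.
With the load, R2 becomes R2‖R_L = 453.7 Ω, so V = 23.6 × 453.7/1014 = 10.6 V.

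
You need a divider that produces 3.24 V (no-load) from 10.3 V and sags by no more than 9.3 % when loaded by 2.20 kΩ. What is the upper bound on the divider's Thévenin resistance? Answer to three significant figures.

R_th ≤ 226 Ω

Loading drop = R_th/(R_th + R_L) ≤ 0.0930, so R_th ≤ R_L · ε/(1−ε) = 2.20 kΩ × 0.0930/0.9070 = 226 Ω.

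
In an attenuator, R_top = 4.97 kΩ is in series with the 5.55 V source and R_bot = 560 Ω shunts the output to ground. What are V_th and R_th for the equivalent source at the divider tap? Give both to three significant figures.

V_th is the open-circuit tap voltage: 5.55 × 560/(4970 + 560) = 0.562 V.
With the supply zeroed, R_top and R_bot appear in parallel from the tap: R_th = R_top‖R_bot = (4970 × 560)/5530 = 503 Ω.

V_th = 0.562 V, R_th = 503 Ω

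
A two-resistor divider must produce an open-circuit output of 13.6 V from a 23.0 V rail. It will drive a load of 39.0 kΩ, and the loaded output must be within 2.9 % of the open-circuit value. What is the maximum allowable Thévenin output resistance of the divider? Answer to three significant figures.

Loading drop = R_th/(R_th + R_L) ≤ 0.0290, so R_th ≤ R_L · ε/(1−ε) = 39.0 kΩ × 0.0290/0.9710 = 1.16 kΩ.
(Any R1, R2 with R2/(R1+R2) = 0.591 and R1‖R2 ≤ 1.16 kΩ will meet the spec.)

R_th ≤ 1.16 kΩ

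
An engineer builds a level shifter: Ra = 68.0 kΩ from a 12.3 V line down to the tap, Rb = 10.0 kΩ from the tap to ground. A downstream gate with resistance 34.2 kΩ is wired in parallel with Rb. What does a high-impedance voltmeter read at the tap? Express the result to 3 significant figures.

V_out ≈ 1.26 V

The load sits in parallel with Rb: Rb‖R_L = (10.0 × 34.2) / (10.0 + 34.2) = 7.738 kΩ.
V_out = 12.3 × 7.738 / (68.0 + 7.738) = 12.3 × 7.738/75.74 = 1.26 V.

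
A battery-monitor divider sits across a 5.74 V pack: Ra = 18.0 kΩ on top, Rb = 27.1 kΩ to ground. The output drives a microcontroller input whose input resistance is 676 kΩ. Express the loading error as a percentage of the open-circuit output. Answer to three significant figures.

1.57 %

The divider's output (Thévenin) resistance is Ra‖Rb = 10.82 kΩ.
Fractional drop under load = R_th/(R_th + R_L) = 10.82 / (10.82 + 676) = 0.01575.
So the output falls by 1.57 %.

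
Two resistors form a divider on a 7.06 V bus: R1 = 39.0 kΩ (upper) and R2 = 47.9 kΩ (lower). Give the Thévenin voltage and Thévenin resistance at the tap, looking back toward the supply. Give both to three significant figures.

V_th is the open-circuit tap voltage: 7.06 × 47.9/(39.0 + 47.9) = 3.89 V.
With the supply zeroed, R1 and R2 appear in parallel from the tap: R_th = R1‖R2 = (39.0 × 47.9)/86.90 = 21.5 kΩ.

V_th = 3.89 V, R_th = 21.5 kΩ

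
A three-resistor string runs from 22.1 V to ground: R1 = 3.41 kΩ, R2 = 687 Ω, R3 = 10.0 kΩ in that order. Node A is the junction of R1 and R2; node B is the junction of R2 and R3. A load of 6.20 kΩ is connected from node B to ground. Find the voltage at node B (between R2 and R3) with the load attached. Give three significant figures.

V ≈ 10.7 V

At node B, R3 is in parallel with the load: R3‖R_L = 3827 Ω.
Below node A the resistance is R2 + (R3‖R_L) = 4514 Ω, so V_A = 22.1 × 4514/7924 = 12.59 V.
Then V_B = V_A × (R3‖R_L)/(R2 + R3‖R_L) = 12.59 × 3827/4514 = 10.7 V.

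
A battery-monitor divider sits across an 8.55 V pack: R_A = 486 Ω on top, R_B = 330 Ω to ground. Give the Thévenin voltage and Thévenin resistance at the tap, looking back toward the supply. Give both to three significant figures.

V_th is the open-circuit tap voltage: 8.55 × 330/(486 + 330) = 3.46 V.
With the supply zeroed, R_A and R_B appear in parallel from the tap: R_th = R_A‖R_B = (486 × 330)/816.0 = 197 Ω.

V_th = 3.46 V, R_th = 197 Ω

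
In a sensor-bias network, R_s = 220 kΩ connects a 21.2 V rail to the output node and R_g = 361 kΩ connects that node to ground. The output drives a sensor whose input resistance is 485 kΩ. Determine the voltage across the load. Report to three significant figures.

V_out ≈ 10.3 V

The load sits in parallel with R_g: R_g‖R_L = (361 × 485) / (361 + 485) = 207.0 kΩ.
V_out = 21.2 × 207.0 / (220 + 207.0) = 21.2 × 207.0/427.0 = 10.3 V.
(Unloaded it would have been 13.2 V.)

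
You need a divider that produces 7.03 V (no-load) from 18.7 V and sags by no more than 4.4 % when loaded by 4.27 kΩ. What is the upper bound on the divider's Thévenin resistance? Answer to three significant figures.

Loading drop = R_th/(R_th + R_L) ≤ 0.0440, so R_th ≤ R_L · ε/(1−ε) = 4.27 kΩ × 0.0440/0.9560 = 197 Ω.

R_th ≤ 197 Ω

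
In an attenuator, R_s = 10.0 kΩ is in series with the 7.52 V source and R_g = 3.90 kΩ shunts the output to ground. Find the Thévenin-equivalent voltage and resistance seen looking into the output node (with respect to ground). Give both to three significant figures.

V_th is the open-circuit tap voltage: 7.52 × 3.90/(10.0 + 3.90) = 2.11 V.
With the supply zeroed, R_s and R_g appear in parallel from the tap: R_th = R_s‖R_g = (10.0 × 3.90)/13.90 = 2.81 kΩ.

V_th = 2.11 V, R_th = 2.81 kΩ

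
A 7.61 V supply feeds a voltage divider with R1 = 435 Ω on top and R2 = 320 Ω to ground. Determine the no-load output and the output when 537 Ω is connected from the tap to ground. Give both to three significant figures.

Open-circuit: V = 7.61 × 320/(435 + 320) = 3.23 V.
With the load, R2 becomes R2‖R_L = 200.5 Ω, so V = 7.61 × 200.5/635.5 = 2.40 V.

Unloaded: 3.23 V; loaded: 2.40 V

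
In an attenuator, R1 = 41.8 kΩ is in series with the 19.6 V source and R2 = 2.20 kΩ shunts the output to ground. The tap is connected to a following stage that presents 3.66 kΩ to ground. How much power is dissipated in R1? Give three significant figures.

P ≈ 8.61 mW

Total resistance from the source is R1 + (R2‖R_L) = 43.17 kΩ, so I = 19.6/43.17 kΩ = 0.4540 mA.
P = I²·R1 = (0.4540 mA)² × 41.8 kΩ = 8.61 mW.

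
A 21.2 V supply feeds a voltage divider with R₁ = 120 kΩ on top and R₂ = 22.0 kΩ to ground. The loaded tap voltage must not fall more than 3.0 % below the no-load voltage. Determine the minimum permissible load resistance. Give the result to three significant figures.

Output resistance R_th = R₁‖R₂ = (120 × 22.0)/142.0 = 18.59 kΩ.
The fractional drop is R_th/(R_th + R_L); requiring this ≤ 0.0300 gives R_L ≥ R_th(1/0.0300 − 1) = 18.59 × 32.33 = 601 kΩ.

R_L(min) ≈ 601 kΩ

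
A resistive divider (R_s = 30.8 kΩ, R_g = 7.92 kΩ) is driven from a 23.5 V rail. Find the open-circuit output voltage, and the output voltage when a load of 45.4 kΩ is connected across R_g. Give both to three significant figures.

Unloaded: 4.81 V; loaded: 4.22 V

Open-circuit: V = 23.5 × 7.92/(30.8 + 7.92) = 4.81 V.
With the load, R_g becomes R_g‖R_L = 6.744 kΩ, so V = 23.5 × 6.744/37.54 = 4.22 V.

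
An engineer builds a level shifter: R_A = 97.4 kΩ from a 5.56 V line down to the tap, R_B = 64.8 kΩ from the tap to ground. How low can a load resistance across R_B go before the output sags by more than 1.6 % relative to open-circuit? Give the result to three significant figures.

Output resistance R_th = R_A‖R_B = (97.4 × 64.8)/162.2 = 38.91 kΩ.
The fractional drop is R_th/(R_th + R_L); requiring this ≤ 0.0160 gives R_L ≥ R_th(1/0.0160 − 1) = 38.91 × 61.50 = 2.39 MΩ.

R_L(min) ≈ 2.39 MΩ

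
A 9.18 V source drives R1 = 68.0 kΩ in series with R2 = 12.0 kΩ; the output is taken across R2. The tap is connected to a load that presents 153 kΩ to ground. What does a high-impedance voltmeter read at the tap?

The load sits in parallel with R2: R2‖R_L = (12.0 × 153) / (12.0 + 153) = 11.13 kΩ.
V_out = 9.18 × 11.13 / (68.0 + 11.13) = 9.18 × 11.13/79.13 = 1.29 V.
(Unloaded it would have been 1.38 V.)

V_out ≈ 1.29 V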